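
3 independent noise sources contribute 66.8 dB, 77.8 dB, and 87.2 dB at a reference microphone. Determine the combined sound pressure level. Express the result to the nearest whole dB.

For uncorrelated sources the intensities add, so convert each level to linear form, sum, and take 10·log₁₀ of the total.
Σ 10^(L/10) = 10^(66.8/10) + 10^(77.8/10) + 10^(87.2/10) = 5.898e+08.
L_total = 10·log₁₀(5.898e+08) = 87.71 dB.

88 dB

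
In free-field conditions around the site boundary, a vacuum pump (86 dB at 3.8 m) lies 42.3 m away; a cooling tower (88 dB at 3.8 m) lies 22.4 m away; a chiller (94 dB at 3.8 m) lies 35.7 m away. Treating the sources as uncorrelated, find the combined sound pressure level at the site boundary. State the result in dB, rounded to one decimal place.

77.0 dB

First find each source's level at the receiver (point-source: −20·log₁₀(r/r_ref)), then combine on an intensity basis.
vacuum pump: 86 − 20·log₁₀(42.3/3.8) = 86 − 20.93 = 65.07 dB.
cooling tower: 88 − 20·log₁₀(22.4/3.8) = 88 − 15.41 = 72.59 dB.
chiller: 94 − 20·log₁₀(35.7/3.8) = 94 − 19.46 = 74.54 dB.
Σ 10^(L/10) = 4.983e+07 → L_total = 10·log₁₀(4.983e+07) = 76.97 dB.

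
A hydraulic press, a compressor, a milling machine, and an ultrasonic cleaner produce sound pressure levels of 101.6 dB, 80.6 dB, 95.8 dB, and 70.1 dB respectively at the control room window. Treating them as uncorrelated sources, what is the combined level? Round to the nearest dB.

103 dB

For uncorrelated sources the intensities add, so convert each level to linear form, sum, and take 10·log₁₀ of the total.
Σ 10^(L/10) = 10^(101.6/10) + 10^(80.6/10) + 10^(95.8/10) + 10^(70.1/10) = 1.838e+10.
L_total = 10·log₁₀(1.838e+10) = 102.64 dB.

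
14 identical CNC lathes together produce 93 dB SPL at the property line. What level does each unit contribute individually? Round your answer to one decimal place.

81.5 dB SPL

For N identical incoherent sources L_total = L₁ + 10·log₁₀ N, so L₁ = 93 − 10·log₁₀(14) = 93 − 11.461.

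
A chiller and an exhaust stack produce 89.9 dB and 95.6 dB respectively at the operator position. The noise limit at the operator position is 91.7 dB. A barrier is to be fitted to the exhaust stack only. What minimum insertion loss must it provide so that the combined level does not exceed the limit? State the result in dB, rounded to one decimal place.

8.6 dB

Fixed contribution from the other source: Σ 10^(L/10) = 10^(89.9/10) = 9.772e+08 (89.90 dB).
The limit corresponds to 10^(91.7/10) = 1.479e+09; subtracting the fixed part leaves 5.019e+08 for the exhaust stack, i.e. 87.01 dB.
Required insertion loss = 95.6 − 87.01 = 8.59 dB.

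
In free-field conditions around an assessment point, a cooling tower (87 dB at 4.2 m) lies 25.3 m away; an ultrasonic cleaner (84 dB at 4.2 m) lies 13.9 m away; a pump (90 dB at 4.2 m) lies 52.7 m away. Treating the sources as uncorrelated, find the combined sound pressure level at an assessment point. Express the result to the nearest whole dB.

First find each source's level at the receiver (point-source: −20·log₁₀(r/r_ref)), then combine on an intensity basis.
cooling tower: 87 − 20·log₁₀(25.3/4.2) = 87 − 15.60 = 71.40 dB.
ultrasonic cleaner: 84 − 20·log₁₀(13.9/4.2) = 84 − 10.40 = 73.60 dB.
pump: 90 − 20·log₁₀(52.7/4.2) = 90 − 21.97 = 68.03 dB.
Σ 10^(L/10) = 4.310e+07 → L_total = 10·log₁₀(4.310e+07) = 76.34 dB.

76 dB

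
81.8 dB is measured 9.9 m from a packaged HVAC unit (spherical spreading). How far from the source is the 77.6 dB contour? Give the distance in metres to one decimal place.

16.1 m

The 4.2 dB drop corresponds to a distance ratio of 10^(4.2/20) for a point source.
r₂ = 9.9·10^((81.8−77.6)/20) = 9.9·10^(4.2/20) = 16.06 m.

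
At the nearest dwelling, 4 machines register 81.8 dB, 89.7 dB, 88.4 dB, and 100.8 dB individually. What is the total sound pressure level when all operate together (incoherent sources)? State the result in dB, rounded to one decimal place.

Incoherent sources combine by intensity addition: L_total = 10·log₁₀(Σ 10^(L_i/10)).
Σ 10^(L/10) = 10^(81.8/10) + 10^(89.7/10) + 10^(88.4/10) + 10^(100.8/10) = 1.380e+10.
L_total = 10·log₁₀(1.380e+10) = 101.40 dB.

101.4 dB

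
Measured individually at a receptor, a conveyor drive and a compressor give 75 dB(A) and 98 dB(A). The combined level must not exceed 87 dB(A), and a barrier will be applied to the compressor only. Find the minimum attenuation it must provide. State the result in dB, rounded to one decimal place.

11.3 dB

Everything except the compressor sums to 10^(75/10) = 3.162e+07 in linear terms, 75.00 dB(A).
To meet 87 dB(A) overall, the treated compressor may contribute at most 10^(87/10) − 3.162e+07 = 4.696e+08, i.e. 86.72 dB(A).
So the compressor must be reduced from 98 to 86.72 dB(A): IL = 11.28 dB.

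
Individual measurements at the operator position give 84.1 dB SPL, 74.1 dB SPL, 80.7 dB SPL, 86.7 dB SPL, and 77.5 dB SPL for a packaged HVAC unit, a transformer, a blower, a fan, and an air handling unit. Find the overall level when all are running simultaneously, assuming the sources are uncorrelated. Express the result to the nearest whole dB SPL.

90 dB SPL

Incoherent sources combine by intensity addition: L_total = 10·log₁₀(Σ 10^(L_i/10)).
Σ 10^(L/10) = 10^(84.1/10) + 10^(74.1/10) + 10^(80.7/10) + 10^(86.7/10) + 10^(77.5/10) = 9.242e+08.
L_total = 10·log₁₀(9.242e+08) = 89.66 dB SPL.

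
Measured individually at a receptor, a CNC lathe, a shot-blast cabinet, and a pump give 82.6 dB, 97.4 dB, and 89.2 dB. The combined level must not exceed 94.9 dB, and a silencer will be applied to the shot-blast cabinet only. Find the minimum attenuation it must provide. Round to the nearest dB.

Everything except the shot-blast cabinet sums to 10^(82.6/10) + 10^(89.2/10) = 1.014e+09 in linear terms, 90.06 dB.
The limit corresponds to 10^(94.9/10) = 3.090e+09; subtracting the fixed part leaves 2.077e+09 for the shot-blast cabinet, i.e. 93.17 dB.
So the shot-blast cabinet must be reduced from 97.4 to 93.17 dB: IL = 4.23 dB.

4 dB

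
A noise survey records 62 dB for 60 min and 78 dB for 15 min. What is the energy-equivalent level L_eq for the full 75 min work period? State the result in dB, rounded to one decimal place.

Weight each interval's intensity by its duration and average over T = 75 min:
Σ tᵢ·10^(Lᵢ/10) = 60·10^(62/10) + 15·10^(78/10) = 1.042e+09.
L_eq = 10·log₁₀(1.042e+09/75) = 71.43 dB.

71.4 dB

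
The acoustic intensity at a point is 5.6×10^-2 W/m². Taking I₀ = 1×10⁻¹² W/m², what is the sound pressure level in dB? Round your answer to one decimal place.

I/I₀ = 5.6×10^-2/10⁻¹² = 5.6×10^10, and L = 10·log₁₀(I/I₀).
L = 10·(0.7482 + 10) = 107.48 dB.

107.5 dB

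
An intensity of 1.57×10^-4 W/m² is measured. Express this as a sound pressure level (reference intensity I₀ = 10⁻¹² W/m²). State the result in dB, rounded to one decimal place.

82.0 dB

I/I₀ = 1.57×10^-4/10⁻¹² = 1.57×10^8, and L = 10·log₁₀(I/I₀).
L = 10·(0.1959 + 8) = 81.96 dB.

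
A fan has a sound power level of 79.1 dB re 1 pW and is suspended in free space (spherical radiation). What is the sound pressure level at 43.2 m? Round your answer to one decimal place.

35.4 dB

L_p = L_w − 10·log₁₀(4π·r²) with r = 43.2 m.
4π·r² = 2.345e+04 m², 10·log₁₀ of that is 43.702 dB.
L_p = 79.1 − 43.702 = 35.40 dB.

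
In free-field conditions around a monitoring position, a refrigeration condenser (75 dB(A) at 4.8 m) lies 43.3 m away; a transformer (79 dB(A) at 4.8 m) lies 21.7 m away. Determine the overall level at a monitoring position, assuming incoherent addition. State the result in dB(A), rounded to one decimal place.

66.3 dB(A)

Apply inverse-square spreading to bring every level to the receiver, then sum 10^(L/10).
refrigeration condenser: 75 − 20·log₁₀(43.3/4.8) = 75 − 19.10 = 55.90 dB(A).
transformer: 79 − 20·log₁₀(21.7/4.8) = 79 − 13.10 = 65.90 dB(A).
Σ 10^(L/10) = 4.275e+06 → L_total = 10·log₁₀(4.275e+06) = 66.31 dB(A).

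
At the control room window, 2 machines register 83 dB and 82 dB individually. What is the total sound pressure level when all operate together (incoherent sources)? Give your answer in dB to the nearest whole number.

86 dB

Incoherent sources combine by intensity addition: L_total = 10·log₁₀(Σ 10^(L_i/10)).
Σ 10^(L/10) = 10^(83/10) + 10^(82/10) = 3.580e+08.
L_total = 10·log₁₀(3.580e+08) = 85.54 dB.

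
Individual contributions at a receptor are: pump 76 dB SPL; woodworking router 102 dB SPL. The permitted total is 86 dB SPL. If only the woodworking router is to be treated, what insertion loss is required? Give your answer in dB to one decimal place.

16.5 dB

The untreated sources together contribute 10^(76/10) = 3.981e+07, i.e. 76.00 dB SPL.
To meet 86 dB SPL overall, the treated woodworking router may contribute at most 10^(86/10) − 3.981e+07 = 3.583e+08, i.e. 85.54 dB SPL.
So the woodworking router must be reduced from 102 to 85.54 dB SPL: IL = 16.46 dB.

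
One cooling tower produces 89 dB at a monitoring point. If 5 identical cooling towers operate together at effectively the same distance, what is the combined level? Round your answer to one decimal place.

96.0 dB

With 5 equal, uncorrelated contributions the intensity is 5× that of one unit, giving a rise of 10·log₁₀ 5.
L_total = 89 + 10·log₁₀(5) = 89 + 6.990 = 95.99 dB.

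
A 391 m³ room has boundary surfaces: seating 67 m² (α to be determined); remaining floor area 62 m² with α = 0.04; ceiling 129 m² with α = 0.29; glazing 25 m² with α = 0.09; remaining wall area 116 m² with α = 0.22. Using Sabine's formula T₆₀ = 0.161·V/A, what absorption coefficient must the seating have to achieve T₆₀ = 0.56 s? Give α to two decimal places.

From T₆₀ = 0.161·V/A, the target T₆₀ = 0.56 s needs A = 0.161·391/0.56 = 112.41 m².
Absorption from the other surfaces = 62·0.04 + 129·0.29 + 25·0.09 + 116·0.22 = 67.66 m², so the seating must supply 44.75 m² over 67 m².
α = 44.75/67 = 0.668.

0.67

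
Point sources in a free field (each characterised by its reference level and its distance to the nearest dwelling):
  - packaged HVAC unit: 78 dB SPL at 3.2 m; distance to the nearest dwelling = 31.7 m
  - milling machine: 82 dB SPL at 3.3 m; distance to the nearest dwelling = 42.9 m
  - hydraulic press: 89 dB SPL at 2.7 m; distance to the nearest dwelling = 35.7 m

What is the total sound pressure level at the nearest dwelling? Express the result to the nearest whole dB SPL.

Propagate each source to the receiver with L = L_ref − 20·log₁₀(r/r_ref), then add intensities.
packaged HVAC unit: 78 − 20·log₁₀(31.7/3.2) = 78 − 19.92 = 58.08 dB SPL.
milling machine: 82 − 20·log₁₀(42.9/3.3) = 82 − 22.28 = 59.72 dB SPL.
hydraulic press: 89 − 20·log₁₀(35.7/2.7) = 89 − 22.43 = 66.57 dB SPL.
Σ 10^(L/10) = 6.124e+06 → L_total = 10·log₁₀(6.124e+06) = 67.87 dB SPL.

68 dB SPL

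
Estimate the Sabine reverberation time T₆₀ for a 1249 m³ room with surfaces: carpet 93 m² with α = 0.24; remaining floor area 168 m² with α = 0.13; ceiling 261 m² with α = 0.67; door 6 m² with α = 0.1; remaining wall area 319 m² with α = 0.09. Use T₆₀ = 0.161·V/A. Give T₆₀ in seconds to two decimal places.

0.81 s

A = Σ Sᵢαᵢ = 93·0.24 + 168·0.13 + 261·0.67 + 6·0.1 + 319·0.09 = 248.34 m².
T₆₀ = 0.161·V/A = 0.161·1249/248.34 = 0.810 s.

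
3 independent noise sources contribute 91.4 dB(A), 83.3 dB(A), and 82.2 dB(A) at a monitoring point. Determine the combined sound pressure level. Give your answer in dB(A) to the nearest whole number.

Incoherent sources combine by intensity addition: L_total = 10·log₁₀(Σ 10^(L_i/10)).
Σ 10^(L/10) = 10^(91.4/10) + 10^(83.3/10) + 10^(82.2/10) = 1.760e+09.
L_total = 10·log₁₀(1.760e+09) = 92.46 dB(A).

92 dB(A)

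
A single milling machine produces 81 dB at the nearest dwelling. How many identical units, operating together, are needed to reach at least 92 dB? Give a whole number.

N identical sources give L₁ + 10·log₁₀ N, so require 10·log₁₀ N ≥ 92 − 81 = 11.0 dB.
N ≥ 10^(11.0/10) = 12.589, so N = 13.

13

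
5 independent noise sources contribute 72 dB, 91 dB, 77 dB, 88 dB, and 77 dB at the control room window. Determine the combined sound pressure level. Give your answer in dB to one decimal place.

For uncorrelated sources the intensities add, so convert each level to linear form, sum, and take 10·log₁₀ of the total.
Σ 10^(L/10) = 10^(72/10) + 10^(91/10) + 10^(77/10) + 10^(88/10) + 10^(77/10) = 2.006e+09.
L_total = 10·log₁₀(2.006e+09) = 93.02 dB.

93.0 dB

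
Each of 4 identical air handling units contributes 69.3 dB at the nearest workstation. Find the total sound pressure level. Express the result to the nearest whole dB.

75 dB

With 4 equal, uncorrelated contributions the intensity is 4× that of one unit, giving a rise of 10·log₁₀ 4.
L_total = 69.3 + 10·log₁₀(4) = 69.3 + 6.021 = 75.32 dB.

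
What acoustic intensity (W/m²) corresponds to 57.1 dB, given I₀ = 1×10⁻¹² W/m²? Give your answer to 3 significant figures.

5.13e-07 W/m²

L = 10·log₁₀(I/I₀) ⇒ I = I₀·10^(L/10) = 10⁻¹² × 10^5.71.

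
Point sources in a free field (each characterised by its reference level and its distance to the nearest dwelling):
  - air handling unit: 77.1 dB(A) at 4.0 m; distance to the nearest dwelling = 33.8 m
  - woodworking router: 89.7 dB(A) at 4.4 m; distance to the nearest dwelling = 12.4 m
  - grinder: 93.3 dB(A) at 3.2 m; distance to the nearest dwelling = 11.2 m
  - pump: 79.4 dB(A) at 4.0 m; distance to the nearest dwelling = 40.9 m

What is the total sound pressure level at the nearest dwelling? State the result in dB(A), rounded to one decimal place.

Apply inverse-square spreading to bring every level to the receiver, then sum 10^(L/10).
air handling unit: 77.1 − 20·log₁₀(33.8/4.0) = 77.1 − 18.54 = 58.56 dB(A).
woodworking router: 89.7 − 20·log₁₀(12.4/4.4) = 89.7 − 9.00 = 80.70 dB(A).
grinder: 93.3 − 20·log₁₀(11.2/3.2) = 93.3 − 10.88 = 82.42 dB(A).
pump: 79.4 − 20·log₁₀(40.9/4.0) = 79.4 − 20.19 = 59.21 dB(A).
Σ 10^(L/10) = 2.936e+08 → L_total = 10·log₁₀(2.936e+08) = 84.68 dB(A).

84.7 dB(A)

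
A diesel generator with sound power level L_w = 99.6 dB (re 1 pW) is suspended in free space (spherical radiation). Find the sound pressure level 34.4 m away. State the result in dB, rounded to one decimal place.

L_p = L_w − 10·log₁₀(4π·r²) with r = 34.4 m.
4π·r² = 1.487e+04 m², 10·log₁₀ of that is 41.723 dB.
L_p = 99.6 − 41.723 = 57.88 dB.

57.9 dB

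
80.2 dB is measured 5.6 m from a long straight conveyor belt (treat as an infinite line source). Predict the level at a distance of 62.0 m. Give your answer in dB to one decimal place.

Cylindrical spreading from a line source gives a 10·log₁₀(r₂/r₁) drop.
L₂ = 80.2 − 10·log₁₀(62.0/5.6) = 80.2 − 10.442 = 69.76 dB.

69.8 dB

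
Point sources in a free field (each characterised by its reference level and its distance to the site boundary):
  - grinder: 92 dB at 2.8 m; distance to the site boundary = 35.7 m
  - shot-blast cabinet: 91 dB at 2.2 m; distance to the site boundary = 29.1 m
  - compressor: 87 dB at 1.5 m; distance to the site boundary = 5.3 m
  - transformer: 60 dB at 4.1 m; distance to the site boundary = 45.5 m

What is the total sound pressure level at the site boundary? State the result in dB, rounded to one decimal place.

77.6 dB

Propagate each source to the receiver with L = L_ref − 20·log₁₀(r/r_ref), then add intensities.
grinder: 92 − 20·log₁₀(35.7/2.8) = 92 − 22.11 = 69.89 dB.
shot-blast cabinet: 91 − 20·log₁₀(29.1/2.2) = 91 − 22.43 = 68.57 dB.
compressor: 87 − 20·log₁₀(5.3/1.5) = 87 − 10.96 = 76.04 dB.
transformer: 60 − 20·log₁₀(45.5/4.1) = 60 − 20.90 = 39.10 dB.
Σ 10^(L/10) = 5.710e+07 → L_total = 10·log₁₀(5.710e+07) = 77.57 dB.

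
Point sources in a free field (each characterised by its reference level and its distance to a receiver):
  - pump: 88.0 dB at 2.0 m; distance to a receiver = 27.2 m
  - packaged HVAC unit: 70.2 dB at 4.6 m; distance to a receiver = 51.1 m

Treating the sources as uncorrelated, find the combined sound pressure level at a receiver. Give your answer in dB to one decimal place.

Apply inverse-square spreading to bring every level to the receiver, then sum 10^(L/10).
pump: 88.0 − 20·log₁₀(27.2/2.0) = 88.0 − 22.67 = 65.33 dB.
packaged HVAC unit: 70.2 − 20·log₁₀(51.1/4.6) = 70.2 − 20.91 = 49.29 dB.
Σ 10^(L/10) = 3.496e+06 → L_total = 10·log₁₀(3.496e+06) = 65.44 dB.

65.4 dB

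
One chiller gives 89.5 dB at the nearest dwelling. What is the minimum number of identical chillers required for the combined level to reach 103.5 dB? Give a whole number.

The shortfall is 103.5 − 89.5 = 14.0 dB, and N units add 10·log₁₀ N, so need 10·log₁₀ N ≥ 14.0.
N ≥ 10^(14.0/10) = 25.119, so N = 26.

26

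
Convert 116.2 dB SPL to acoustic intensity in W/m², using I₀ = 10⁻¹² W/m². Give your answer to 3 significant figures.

0.417 W/m²

L = 10·log₁₀(I/I₀) ⇒ I = I₀·10^(L/10) = 10⁻¹² × 10^11.62.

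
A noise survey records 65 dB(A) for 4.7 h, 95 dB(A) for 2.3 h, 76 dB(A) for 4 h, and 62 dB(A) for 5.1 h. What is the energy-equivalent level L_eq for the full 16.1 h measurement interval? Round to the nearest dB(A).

87 dB(A)

L_eq = 10·log₁₀[(1/T)·Σ tᵢ·10^(Lᵢ/10)] with T = 16.1 h.
Σ tᵢ·10^(Lᵢ/10) = 4.7·10^(65/10) + 2.3·10^(95/10) + 4·10^(76/10) + 5.1·10^(62/10) = 7.455e+09.
L_eq = 10·log₁₀(7.455e+09/16.1) = 86.66 dB(A).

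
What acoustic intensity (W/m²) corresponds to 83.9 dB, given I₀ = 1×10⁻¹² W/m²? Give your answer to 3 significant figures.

0.000245 W/m²

I = I₀·10^(L/10) = 10⁻¹² × 10^(83.9/10) = 10^(-3.610).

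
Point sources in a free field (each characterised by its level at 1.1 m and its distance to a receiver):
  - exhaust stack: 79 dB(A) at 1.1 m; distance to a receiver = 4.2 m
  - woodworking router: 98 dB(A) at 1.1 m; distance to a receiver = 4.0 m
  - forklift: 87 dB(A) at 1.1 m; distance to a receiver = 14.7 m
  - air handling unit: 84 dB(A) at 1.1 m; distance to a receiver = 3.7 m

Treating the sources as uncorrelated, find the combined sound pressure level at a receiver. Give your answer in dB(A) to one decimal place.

First find each source's level at the receiver (point-source: −20·log₁₀(r/r_ref)), then combine on an intensity basis.
exhaust stack: 79 − 20·log₁₀(4.2/1.1) = 79 − 11.64 = 67.36 dB(A).
woodworking router: 98 − 20·log₁₀(4.0/1.1) = 98 − 11.21 = 86.79 dB(A).
forklift: 87 − 20·log₁₀(14.7/1.1) = 87 − 22.52 = 64.48 dB(A).
air handling unit: 84 − 20·log₁₀(3.7/1.1) = 84 − 10.54 = 73.46 dB(A).
Σ 10^(L/10) = 5.076e+08 → L_total = 10·log₁₀(5.076e+08) = 87.06 dB(A).

87.1 dB(A)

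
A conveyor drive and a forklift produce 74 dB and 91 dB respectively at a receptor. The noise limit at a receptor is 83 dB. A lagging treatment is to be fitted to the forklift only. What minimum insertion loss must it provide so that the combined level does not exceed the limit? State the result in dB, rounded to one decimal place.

Fixed contribution from the other source: Σ 10^(L/10) = 10^(74/10) = 2.512e+07 (74.00 dB).
To meet 83 dB overall, the treated forklift may contribute at most 10^(83/10) − 2.512e+07 = 1.744e+08, i.e. 82.42 dB.
So the forklift must be reduced from 91 to 82.42 dB: IL = 8.58 dB.

8.6 dB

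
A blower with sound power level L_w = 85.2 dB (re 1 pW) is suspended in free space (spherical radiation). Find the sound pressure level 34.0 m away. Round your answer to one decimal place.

L_p = L_w − 10·log₁₀(4π·r²) with r = 34.0 m.
4π·r² = 1.453e+04 m², 10·log₁₀ of that is 41.622 dB.
L_p = 85.2 − 41.622 = 43.58 dB.

43.6 dB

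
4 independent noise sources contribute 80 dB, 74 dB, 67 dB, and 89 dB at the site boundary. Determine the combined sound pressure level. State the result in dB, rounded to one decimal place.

89.7 dB

For uncorrelated sources the intensities add, so convert each level to linear form, sum, and take 10·log₁₀ of the total.
Σ 10^(L/10) = 10^(80/10) + 10^(74/10) + 10^(67/10) + 10^(89/10) = 9.245e+08.
L_total = 10·log₁₀(9.245e+08) = 89.66 dB.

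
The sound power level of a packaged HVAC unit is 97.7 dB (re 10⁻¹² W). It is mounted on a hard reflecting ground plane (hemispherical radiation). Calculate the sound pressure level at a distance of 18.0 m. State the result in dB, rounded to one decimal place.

64.6 dB

Free-field hemispherical radiation: L_p = L_w − 10·log₁₀(2π·r²), r = 18.0 m.
2π·r² = 2036 m², 10·log₁₀ of that is 33.087 dB.
L_p = 97.7 − 33.087 = 64.61 dB.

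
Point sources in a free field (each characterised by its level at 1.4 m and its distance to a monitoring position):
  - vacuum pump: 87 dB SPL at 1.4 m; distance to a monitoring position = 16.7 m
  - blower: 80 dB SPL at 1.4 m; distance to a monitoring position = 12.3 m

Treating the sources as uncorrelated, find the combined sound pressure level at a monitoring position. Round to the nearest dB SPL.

67 dB SPL

Propagate each source to the receiver with L = L_ref − 20·log₁₀(r/r_ref), then add intensities.
vacuum pump: 87 − 20·log₁₀(16.7/1.4) = 87 − 21.53 = 65.47 dB SPL.
blower: 80 − 20·log₁₀(12.3/1.4) = 80 − 18.88 = 61.12 dB SPL.
Σ 10^(L/10) = 4.818e+06 → L_total = 10·log₁₀(4.818e+06) = 66.83 dB SPL.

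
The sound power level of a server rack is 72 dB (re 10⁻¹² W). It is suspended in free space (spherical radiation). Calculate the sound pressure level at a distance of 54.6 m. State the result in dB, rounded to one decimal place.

26.3 dB

Free-field spherical radiation: L_p = L_w − 10·log₁₀(4π·r²), r = 54.6 m.
4π·r² = 3.746e+04 m², 10·log₁₀ of that is 45.736 dB.
L_p = 72 − 45.736 = 26.26 dB.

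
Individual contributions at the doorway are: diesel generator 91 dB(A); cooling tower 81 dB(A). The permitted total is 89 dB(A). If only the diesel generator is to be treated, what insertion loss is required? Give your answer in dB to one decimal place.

The untreated sources together contribute 10^(81/10) = 1.259e+08, i.e. 81.00 dB(A).
To meet 89 dB(A) overall, the treated diesel generator may contribute at most 10^(89/10) − 1.259e+08 = 6.684e+08, i.e. 88.25 dB(A).
So the diesel generator must be reduced from 91 to 88.25 dB(A): IL = 2.75 dB.

2.7 dB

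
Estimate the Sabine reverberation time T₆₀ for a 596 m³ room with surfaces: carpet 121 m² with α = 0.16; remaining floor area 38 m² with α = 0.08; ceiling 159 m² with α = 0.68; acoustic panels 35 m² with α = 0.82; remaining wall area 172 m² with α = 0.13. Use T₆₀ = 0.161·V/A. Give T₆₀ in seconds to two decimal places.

0.53 s

A = Σ Sᵢαᵢ = 121·0.16 + 38·0.08 + 159·0.68 + 35·0.82 + 172·0.13 = 181.58 m².
T₆₀ = 0.161·V/A = 0.161·596/181.58 = 0.528 s.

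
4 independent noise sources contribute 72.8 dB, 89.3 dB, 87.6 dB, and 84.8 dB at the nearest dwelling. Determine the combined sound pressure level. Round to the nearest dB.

Incoherent sources combine by intensity addition: L_total = 10·log₁₀(Σ 10^(L_i/10)).
Σ 10^(L/10) = 10^(72.8/10) + 10^(89.3/10) + 10^(87.6/10) + 10^(84.8/10) = 1.748e+09.
L_total = 10·log₁₀(1.748e+09) = 92.42 dB.

92 dB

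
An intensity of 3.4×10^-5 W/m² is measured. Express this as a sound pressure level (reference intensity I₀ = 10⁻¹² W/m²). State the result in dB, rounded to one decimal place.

75.3 dB

Dividing by I₀ shifts the exponent by 12: I/I₀ = 3.4×10^7.
L = 10·(0.5315 + 7) = 75.31 dB.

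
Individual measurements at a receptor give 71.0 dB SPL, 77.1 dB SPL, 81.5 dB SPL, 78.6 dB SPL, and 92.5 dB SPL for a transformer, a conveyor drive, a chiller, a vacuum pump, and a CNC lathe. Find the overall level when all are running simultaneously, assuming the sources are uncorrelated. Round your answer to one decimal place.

Incoherent sources combine by intensity addition: L_total = 10·log₁₀(Σ 10^(L_i/10)).
Σ 10^(L/10) = 10^(71.0/10) + 10^(77.1/10) + 10^(81.5/10) + 10^(78.6/10) + 10^(92.5/10) = 2.056e+09.
L_total = 10·log₁₀(2.056e+09) = 93.13 dB SPL.

93.1 dB SPL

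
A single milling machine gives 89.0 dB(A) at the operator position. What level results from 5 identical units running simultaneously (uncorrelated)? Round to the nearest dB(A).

N identical incoherent sources raise the level by 10·log₁₀ N.
L_total = 89.0 + 10·log₁₀(5) = 89.0 + 6.990 = 95.99 dB(A).

96 dB(A)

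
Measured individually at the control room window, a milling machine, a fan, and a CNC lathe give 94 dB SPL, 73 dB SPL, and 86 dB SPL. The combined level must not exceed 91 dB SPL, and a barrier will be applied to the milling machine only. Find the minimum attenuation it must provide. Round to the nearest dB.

Fixed contribution from the other sources: Σ 10^(L/10) = 10^(73/10) + 10^(86/10) = 4.181e+08 (86.21 dB SPL).
The limit corresponds to 10^(91/10) = 1.259e+09; subtracting the fixed part leaves 8.409e+08 for the milling machine, i.e. 89.25 dB SPL.
Required insertion loss = 94 − 89.25 = 4.75 dB.

5 dB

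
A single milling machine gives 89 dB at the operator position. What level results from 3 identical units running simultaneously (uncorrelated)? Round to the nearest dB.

L_total = L₁ + 10·log₁₀ N for N identical incoherent sources.
L_total = 89 + 10·log₁₀(3) = 89 + 4.771 = 93.77 dB.

94 dB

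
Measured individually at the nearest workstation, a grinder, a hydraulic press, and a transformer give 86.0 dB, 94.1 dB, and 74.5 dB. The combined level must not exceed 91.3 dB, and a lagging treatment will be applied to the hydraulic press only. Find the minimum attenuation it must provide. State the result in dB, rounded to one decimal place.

4.4 dB

Everything except the hydraulic press sums to 10^(86.0/10) + 10^(74.5/10) = 4.263e+08 in linear terms, 86.30 dB.
The limit corresponds to 10^(91.3/10) = 1.349e+09; subtracting the fixed part leaves 9.227e+08 for the hydraulic press, i.e. 89.65 dB.
Required insertion loss = 94.1 − 89.65 = 4.45 dB.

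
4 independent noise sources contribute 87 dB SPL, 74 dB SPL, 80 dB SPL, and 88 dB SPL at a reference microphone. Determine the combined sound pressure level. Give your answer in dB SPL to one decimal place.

91.0 dB SPL

Incoherent sources combine by intensity addition: L_total = 10·log₁₀(Σ 10^(L_i/10)).
Σ 10^(L/10) = 10^(87/10) + 10^(74/10) + 10^(80/10) + 10^(88/10) = 1.257e+09.
L_total = 10·log₁₀(1.257e+09) = 90.99 dB SPL.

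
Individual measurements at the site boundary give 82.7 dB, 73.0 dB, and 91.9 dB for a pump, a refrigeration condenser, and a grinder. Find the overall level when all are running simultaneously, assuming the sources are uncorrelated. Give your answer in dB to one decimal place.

92.4 dB

For uncorrelated sources the intensities add, so convert each level to linear form, sum, and take 10·log₁₀ of the total.
Σ 10^(L/10) = 10^(82.7/10) + 10^(73.0/10) + 10^(91.9/10) = 1.755e+09.
L_total = 10·log₁₀(1.755e+09) = 92.44 dB.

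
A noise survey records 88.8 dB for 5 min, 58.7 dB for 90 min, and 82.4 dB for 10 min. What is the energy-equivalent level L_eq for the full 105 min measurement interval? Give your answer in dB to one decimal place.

77.3 dB

L_eq = 10·log₁₀[(1/T)·Σ tᵢ·10^(Lᵢ/10)] with T = 105 min.
Σ tᵢ·10^(Lᵢ/10) = 5·10^(88.8/10) + 90·10^(58.7/10) + 10·10^(82.4/10) = 5.597e+09.
L_eq = 10·log₁₀(5.597e+09/105) = 77.27 dB.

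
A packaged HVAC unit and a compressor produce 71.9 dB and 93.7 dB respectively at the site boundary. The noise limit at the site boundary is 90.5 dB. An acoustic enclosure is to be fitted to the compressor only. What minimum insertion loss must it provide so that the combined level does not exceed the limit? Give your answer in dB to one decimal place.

The untreated sources together contribute 10^(71.9/10) = 1.549e+07, i.e. 71.90 dB.
To meet 90.5 dB overall, the treated compressor may contribute at most 10^(90.5/10) − 1.549e+07 = 1.107e+09, i.e. 90.44 dB.
Required insertion loss = 93.7 − 90.44 = 3.26 dB.

3.3 dB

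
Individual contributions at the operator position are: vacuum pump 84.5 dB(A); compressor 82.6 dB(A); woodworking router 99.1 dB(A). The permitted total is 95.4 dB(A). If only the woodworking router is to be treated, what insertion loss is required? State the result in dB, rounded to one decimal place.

Everything except the woodworking router sums to 10^(84.5/10) + 10^(82.6/10) = 4.638e+08 in linear terms, 86.66 dB(A).
The limit corresponds to 10^(95.4/10) = 3.467e+09; subtracting the fixed part leaves 3.004e+09 for the woodworking router, i.e. 94.78 dB(A).
So the woodworking router must be reduced from 99.1 to 94.78 dB(A): IL = 4.32 dB.

4.3 dB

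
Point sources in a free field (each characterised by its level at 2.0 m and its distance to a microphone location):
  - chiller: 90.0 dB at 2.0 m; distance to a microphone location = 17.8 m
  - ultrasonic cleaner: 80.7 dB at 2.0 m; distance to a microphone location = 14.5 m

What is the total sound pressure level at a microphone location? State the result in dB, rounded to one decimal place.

First find each source's level at the receiver (point-source: −20·log₁₀(r/r_ref)), then combine on an intensity basis.
chiller: 90.0 − 20·log₁₀(17.8/2.0) = 90.0 − 18.99 = 71.01 dB.
ultrasonic cleaner: 80.7 − 20·log₁₀(14.5/2.0) = 80.7 − 17.21 = 63.49 dB.
Σ 10^(L/10) = 1.486e+07 → L_total = 10·log₁₀(1.486e+07) = 71.72 dB.

71.7 dB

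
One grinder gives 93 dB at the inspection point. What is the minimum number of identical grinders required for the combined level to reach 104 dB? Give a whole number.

13

N identical sources give L₁ + 10·log₁₀ N, so require 10·log₁₀ N ≥ 104 − 93 = 11.0 dB.
N ≥ 10^(11.0/10) = 12.589, so N = 13.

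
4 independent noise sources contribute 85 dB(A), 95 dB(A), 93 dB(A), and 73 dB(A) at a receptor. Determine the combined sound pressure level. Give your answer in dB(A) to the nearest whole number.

Incoherent sources combine by intensity addition: L_total = 10·log₁₀(Σ 10^(L_i/10)).
Σ 10^(L/10) = 10^(85/10) + 10^(95/10) + 10^(93/10) + 10^(73/10) = 5.494e+09.
L_total = 10·log₁₀(5.494e+09) = 97.40 dB(A).

97 dB(A)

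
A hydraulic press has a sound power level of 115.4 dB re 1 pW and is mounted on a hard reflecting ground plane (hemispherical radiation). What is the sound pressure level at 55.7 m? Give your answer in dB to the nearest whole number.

73 dB

Free-field hemispherical radiation: L_p = L_w − 10·log₁₀(2π·r²), r = 55.7 m.
2π·r² = 1.949e+04 m², 10·log₁₀ of that is 42.899 dB.
L_p = 115.4 − 42.899 = 72.50 dB.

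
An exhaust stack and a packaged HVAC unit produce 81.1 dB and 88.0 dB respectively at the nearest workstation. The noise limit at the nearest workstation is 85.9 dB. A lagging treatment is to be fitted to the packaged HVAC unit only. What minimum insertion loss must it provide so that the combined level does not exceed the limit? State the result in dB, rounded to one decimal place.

The untreated sources together contribute 10^(81.1/10) = 1.288e+08, i.e. 81.10 dB.
To meet 85.9 dB overall, the treated packaged HVAC unit may contribute at most 10^(85.9/10) − 1.288e+08 = 2.602e+08, i.e. 84.15 dB.
Required insertion loss = 88.0 − 84.15 = 3.85 dB.

3.8 dB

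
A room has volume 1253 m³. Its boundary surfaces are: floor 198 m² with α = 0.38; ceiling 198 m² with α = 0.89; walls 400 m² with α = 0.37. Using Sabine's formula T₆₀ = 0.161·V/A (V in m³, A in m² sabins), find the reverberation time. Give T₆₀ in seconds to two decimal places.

A = Σ Sᵢαᵢ = 198·0.38 + 198·0.89 + 400·0.37 = 399.46 m².
T₆₀ = 0.161·V/A = 0.161·1253/399.46 = 0.505 s.

0.51 s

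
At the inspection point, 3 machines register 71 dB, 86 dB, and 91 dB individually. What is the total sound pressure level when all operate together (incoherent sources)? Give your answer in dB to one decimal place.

92.2 dB

For uncorrelated sources the intensities add, so convert each level to linear form, sum, and take 10·log₁₀ of the total.
Σ 10^(L/10) = 10^(71/10) + 10^(86/10) + 10^(91/10) = 1.670e+09.
L_total = 10·log₁₀(1.670e+09) = 92.23 dB.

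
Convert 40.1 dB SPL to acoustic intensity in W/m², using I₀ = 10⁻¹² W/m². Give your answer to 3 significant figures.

1.02e-08 W/m²

I = I₀·10^(L/10) = 10⁻¹² × 10^(40.1/10) = 10^(-7.990).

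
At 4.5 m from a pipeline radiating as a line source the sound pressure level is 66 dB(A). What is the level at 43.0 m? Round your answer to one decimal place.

For a line source, L₂ = L₁ − 10·log₁₀(r₂/r₁).
L₂ = 66 − 10·log₁₀(43.0/4.5) = 66 − 9.803 = 56.20 dB(A).

56.2 dB(A)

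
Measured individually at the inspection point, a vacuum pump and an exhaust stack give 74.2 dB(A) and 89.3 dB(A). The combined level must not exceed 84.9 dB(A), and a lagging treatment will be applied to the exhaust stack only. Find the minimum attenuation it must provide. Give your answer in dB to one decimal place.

Fixed contribution from the other source: Σ 10^(L/10) = 10^(74.2/10) = 2.630e+07 (74.20 dB(A)).
To meet 84.9 dB(A) overall, the treated exhaust stack may contribute at most 10^(84.9/10) − 2.630e+07 = 2.827e+08, i.e. 84.51 dB(A).
So the exhaust stack must be reduced from 89.3 to 84.51 dB(A): IL = 4.79 dB.

4.8 dB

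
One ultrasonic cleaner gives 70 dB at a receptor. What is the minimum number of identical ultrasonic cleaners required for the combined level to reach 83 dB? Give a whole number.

20

Need L₁ + 10·log₁₀ N ≥ 83, i.e. log₁₀ N ≥ 1.30.
N ≥ 10^(13.0/10) = 19.953, so N = 20.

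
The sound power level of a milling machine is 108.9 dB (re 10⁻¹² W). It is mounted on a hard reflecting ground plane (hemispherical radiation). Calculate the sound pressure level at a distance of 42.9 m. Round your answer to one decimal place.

68.3 dB

The power spreads over a hemisphere of area 2π·r², so L_p = L_w − 10·log₁₀(2π·r²).
2π·r² = 1.156e+04 m², 10·log₁₀ of that is 40.631 dB.
L_p = 108.9 − 40.631 = 68.27 dB.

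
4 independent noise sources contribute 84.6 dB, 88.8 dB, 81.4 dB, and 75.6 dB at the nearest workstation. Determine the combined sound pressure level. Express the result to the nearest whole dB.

91 dB

Incoherent sources combine by intensity addition: L_total = 10·log₁₀(Σ 10^(L_i/10)).
Σ 10^(L/10) = 10^(84.6/10) + 10^(88.8/10) + 10^(81.4/10) + 10^(75.6/10) = 1.221e+09.
L_total = 10·log₁₀(1.221e+09) = 90.87 dB.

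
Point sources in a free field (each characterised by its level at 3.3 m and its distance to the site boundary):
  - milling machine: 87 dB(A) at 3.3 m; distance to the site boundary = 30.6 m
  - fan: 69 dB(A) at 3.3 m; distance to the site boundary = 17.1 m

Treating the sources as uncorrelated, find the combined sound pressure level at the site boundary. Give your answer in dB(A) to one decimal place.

First find each source's level at the receiver (point-source: −20·log₁₀(r/r_ref)), then combine on an intensity basis.
milling machine: 87 − 20·log₁₀(30.6/3.3) = 87 − 19.34 = 67.66 dB(A).
fan: 69 − 20·log₁₀(17.1/3.3) = 69 − 14.29 = 54.71 dB(A).
Σ 10^(L/10) = 6.125e+06 → L_total = 10·log₁₀(6.125e+06) = 67.87 dB(A).

67.9 dB(A)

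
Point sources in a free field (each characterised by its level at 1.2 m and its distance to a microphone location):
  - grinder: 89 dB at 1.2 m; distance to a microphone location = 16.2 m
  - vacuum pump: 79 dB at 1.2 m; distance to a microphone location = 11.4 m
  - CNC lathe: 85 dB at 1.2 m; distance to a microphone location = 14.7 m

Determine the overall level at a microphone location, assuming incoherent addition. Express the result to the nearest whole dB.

Apply inverse-square spreading to bring every level to the receiver, then sum 10^(L/10).
grinder: 89 − 20·log₁₀(16.2/1.2) = 89 − 22.61 = 66.39 dB.
vacuum pump: 79 − 20·log₁₀(11.4/1.2) = 79 − 19.55 = 59.45 dB.
CNC lathe: 85 − 20·log₁₀(14.7/1.2) = 85 − 21.76 = 63.24 dB.
Σ 10^(L/10) = 7.346e+06 → L_total = 10·log₁₀(7.346e+06) = 68.66 dB.

69 dB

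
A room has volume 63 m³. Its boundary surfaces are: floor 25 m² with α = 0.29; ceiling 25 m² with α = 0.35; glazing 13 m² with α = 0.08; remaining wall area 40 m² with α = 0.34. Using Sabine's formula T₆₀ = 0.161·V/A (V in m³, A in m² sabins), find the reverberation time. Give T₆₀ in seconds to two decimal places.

A = Σ Sᵢαᵢ = 25·0.29 + 25·0.35 + 13·0.08 + 40·0.34 = 30.64 m².
T₆₀ = 0.161·V/A = 0.161·63/30.64 = 0.331 s.

0.33 s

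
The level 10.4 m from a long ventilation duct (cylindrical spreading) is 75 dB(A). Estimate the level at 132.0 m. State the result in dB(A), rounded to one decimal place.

Line-source attenuation: ΔL = 10·log₁₀(r₂/r₁) = 10·log₁₀(132.0/10.4) = 11.035 dB.
L₂ = 75 − 10·log₁₀(132.0/10.4) = 75 − 11.035 = 63.96 dB(A).

64.0 dB(A)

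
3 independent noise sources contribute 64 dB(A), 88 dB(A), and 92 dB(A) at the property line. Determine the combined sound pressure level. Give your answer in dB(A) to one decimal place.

For uncorrelated sources the intensities add, so convert each level to linear form, sum, and take 10·log₁₀ of the total.
Σ 10^(L/10) = 10^(64/10) + 10^(88/10) + 10^(92/10) = 2.218e+09.
L_total = 10·log₁₀(2.218e+09) = 93.46 dB(A).

93.5 dB(A)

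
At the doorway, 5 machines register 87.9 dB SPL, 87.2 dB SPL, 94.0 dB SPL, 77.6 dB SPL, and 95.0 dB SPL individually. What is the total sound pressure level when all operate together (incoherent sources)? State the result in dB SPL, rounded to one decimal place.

98.4 dB SPL

Incoherent sources combine by intensity addition: L_total = 10·log₁₀(Σ 10^(L_i/10)).
Σ 10^(L/10) = 10^(87.9/10) + 10^(87.2/10) + 10^(94.0/10) + 10^(77.6/10) + 10^(95.0/10) = 6.873e+09.
L_total = 10·log₁₀(6.873e+09) = 98.37 dB SPL.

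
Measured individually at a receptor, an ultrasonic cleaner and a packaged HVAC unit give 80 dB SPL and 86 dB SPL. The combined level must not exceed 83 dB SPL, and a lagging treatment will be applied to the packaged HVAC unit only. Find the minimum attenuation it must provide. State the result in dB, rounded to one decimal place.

The untreated sources together contribute 10^(80/10) = 1.000e+08, i.e. 80.00 dB SPL.
To meet 83 dB SPL overall, the treated packaged HVAC unit may contribute at most 10^(83/10) − 1.000e+08 = 9.953e+07, i.e. 79.98 dB SPL.
Required insertion loss = 86 − 79.98 = 6.02 dB.

6.0 dB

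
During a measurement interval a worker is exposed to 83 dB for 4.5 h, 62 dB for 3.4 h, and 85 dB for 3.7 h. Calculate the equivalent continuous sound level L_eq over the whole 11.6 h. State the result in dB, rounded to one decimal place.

Weight each interval's intensity by its duration and average over T = 11.6 h:
Σ tᵢ·10^(Lᵢ/10) = 4.5·10^(83/10) + 3.4·10^(62/10) + 3.7·10^(85/10) = 2.073e+09.
L_eq = 10·log₁₀(2.073e+09/11.6) = 82.52 dB.

82.5 dB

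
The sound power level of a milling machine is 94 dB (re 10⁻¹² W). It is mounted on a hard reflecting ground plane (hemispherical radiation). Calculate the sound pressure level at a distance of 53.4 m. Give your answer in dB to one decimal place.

L_p = L_w − 10·log₁₀(2π·r²) with r = 53.4 m.
2π·r² = 1.792e+04 m², 10·log₁₀ of that is 42.533 dB.
L_p = 94 − 42.533 = 51.47 dB.

51.5 dB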